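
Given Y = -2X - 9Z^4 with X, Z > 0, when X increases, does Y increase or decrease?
Y decreases

Taking the partial derivative:
∂Y/∂X = -2

∂Y/∂X = -2 < 0 (assuming positive values)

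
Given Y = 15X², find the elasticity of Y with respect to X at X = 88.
Elasticity = 2

Elasticity = (dY/dX) · (X/Y)

dY/dX = 30·X
At X = 88: dY/dX = 2640, Y = 116160

Elasticity = 2640 · (88 / 116160) = 2

Interpretation: for a small percentage change in X, the percentage change in Y is approximately 2.00 times as large.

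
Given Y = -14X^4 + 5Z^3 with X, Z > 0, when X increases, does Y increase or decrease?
Y decreases

Taking the partial derivative:
∂Y/∂X = -56X^3

∂Y/∂X = -56X^3 < 0 (assuming positive values)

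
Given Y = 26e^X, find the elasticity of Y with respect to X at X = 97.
Elasticity = 97

Elasticity = (dY/dX) · (X/Y)

dY/dX = 26·e^X
At X = 97: dY/dX = 26·e^97, Y = 26·e^97

Elasticity = (26·e^97) · (97 / (26·e^97)) = 97

Interpretation: for a small percentage change in X, the percentage change in Y is approximately 97.00 times as large.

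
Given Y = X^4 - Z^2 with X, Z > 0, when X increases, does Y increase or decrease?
Y increases

Taking the partial derivative:
∂Y/∂X = 4X^3

∂Y/∂X = 4X^3 > 0 (assuming positive values)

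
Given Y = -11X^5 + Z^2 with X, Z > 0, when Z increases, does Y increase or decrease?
Y increases

Taking the partial derivative:
∂Y/∂Z = 2Z

∂Y/∂Z = 2Z > 0 (assuming positive values)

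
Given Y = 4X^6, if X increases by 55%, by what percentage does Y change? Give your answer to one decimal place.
1286.7%

For Y = 4X^6:
If X → X(1 + 0.55)
Then Y → Y · (1 + 0.55)^6
     ≈ Y · 13.8672

Percentage change = ((1 + 0.55)^6 − 1) × 100% ≈ 1286.7%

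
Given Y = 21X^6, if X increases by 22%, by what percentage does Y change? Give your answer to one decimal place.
229.7%

For Y = 21X^6:
If X → X(1 + 0.22)
Then Y → Y · (1 + 0.22)^6
     ≈ Y · 3.2973

Percentage change = ((1 + 0.22)^6 − 1) × 100% ≈ 229.7%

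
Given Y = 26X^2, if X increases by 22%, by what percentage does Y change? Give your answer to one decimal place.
48.8%

For Y = 26X^2:
If X → X(1 + 0.22)
Then Y → Y · (1 + 0.22)^2
     = Y · 1.4884

Percentage change = ((1 + 0.22)^2 − 1) × 100% ≈ 48.8%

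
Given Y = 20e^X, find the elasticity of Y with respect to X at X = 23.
Elasticity = 23

Elasticity = (dY/dX) · (X/Y)

dY/dX = 20·e^X
At X = 23: dY/dX = 20·e^23, Y = 20·e^23

Elasticity = (20·e^23) · (23 / (20·e^23)) = 23

Interpretation: for a small percentage change in X, the percentage change in Y is approximately 23.00 times as large.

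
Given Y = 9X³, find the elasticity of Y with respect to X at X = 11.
Elasticity = 3

Elasticity = (dY/dX) · (X/Y)

dY/dX = 27·X²
At X = 11: dY/dX = 3267, Y = 11979

Elasticity = 3267 · (11 / 11979) = 3

Interpretation: for a small percentage change in X, the percentage change in Y is approximately 3.00 times as large.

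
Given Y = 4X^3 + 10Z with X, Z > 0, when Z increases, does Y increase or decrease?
Y increases

Taking the partial derivative:
∂Y/∂Z = 10

∂Y/∂Z = 10 > 0 (assuming positive values)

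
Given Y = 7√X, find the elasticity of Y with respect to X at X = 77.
Elasticity = 1/2

Elasticity = (dY/dX) · (X/Y)

dY/dX = 7/(2·√X)
At X = 77: dY/dX = √77/22, Y = 7·√77

Elasticity = (√77/22) · (77 / (7·√77)) = 1/2

Interpretation: for a small percentage change in X, the percentage change in Y is approximately 0.50 times as large.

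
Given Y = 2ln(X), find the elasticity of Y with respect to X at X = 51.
Elasticity = 1/ln(51) ≈ 0.2543

Elasticity = (dY/dX) · (X/Y)

dY/dX = 2/X
At X = 51: dY/dX = 2/51, Y = 2·ln(51)

Elasticity = (2/51) · (51 / (2·ln(51))) = 1/ln(51) ≈ 0.2543

Interpretation: for a small percentage change in X, the percentage change in Y is approximately 0.25 times as large.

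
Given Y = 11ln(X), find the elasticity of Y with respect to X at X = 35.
Elasticity = 1/ln(35) ≈ 0.2813

Elasticity = (dY/dX) · (X/Y)

dY/dX = 11/X
At X = 35: dY/dX = 11/35, Y = 11·ln(35)

Elasticity = (11/35) · (35 / (11·ln(35))) = 1/ln(35) ≈ 0.2813

Interpretation: for a small percentage change in X, the percentage change in Y is approximately 0.28 times as large.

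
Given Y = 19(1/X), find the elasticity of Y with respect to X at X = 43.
Elasticity = -1

Elasticity = (dY/dX) · (X/Y)

dY/dX = -19/X²
At X = 43: dY/dX = -19/1849, Y = 19/43

Elasticity = (-19/1849) · (43 / (19/43)) = -1

Interpretation: for a small percentage change in X, the percentage change in Y is approximately -1.00 times as large.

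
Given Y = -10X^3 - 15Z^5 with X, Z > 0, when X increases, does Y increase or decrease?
Y decreases

Taking the partial derivative:
∂Y/∂X = -30X^2

∂Y/∂X = -30X^2 < 0 (assuming positive values)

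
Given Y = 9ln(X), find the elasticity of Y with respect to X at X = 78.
Elasticity = 1/ln(78) ≈ 0.2295

Elasticity = (dY/dX) · (X/Y)

dY/dX = 9/X
At X = 78: dY/dX = 3/26, Y = 9·ln(78)

Elasticity = (3/26) · (78 / (9·ln(78))) = 1/ln(78) ≈ 0.2295

Interpretation: for a small percentage change in X, the percentage change in Y is approximately 0.23 times as large.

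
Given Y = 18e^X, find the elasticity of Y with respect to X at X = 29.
Elasticity = 29

Elasticity = (dY/dX) · (X/Y)

dY/dX = 18·e^X
At X = 29: dY/dX = 18·e^29, Y = 18·e^29

Elasticity = (18·e^29) · (29 / (18·e^29)) = 29

Interpretation: for a small percentage change in X, the percentage change in Y is approximately 29.00 times as large.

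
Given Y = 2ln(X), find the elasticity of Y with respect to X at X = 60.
Elasticity = 1/ln(60) ≈ 0.2442

Elasticity = (dY/dX) · (X/Y)

dY/dX = 2/X
At X = 60: dY/dX = 1/30, Y = 2·ln(60)

Elasticity = (1/30) · (60 / (2·ln(60))) = 1/ln(60) ≈ 0.2442

Interpretation: for a small percentage change in X, the percentage change in Y is approximately 0.24 times as large.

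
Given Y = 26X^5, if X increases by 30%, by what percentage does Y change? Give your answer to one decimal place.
271.3%

For Y = 26X^5:
If X → X(1 + 0.3)
Then Y → Y · (1 + 0.3)^5
     ≈ Y · 3.7129

Percentage change = ((1 + 0.3)^5 − 1) × 100% ≈ 271.3%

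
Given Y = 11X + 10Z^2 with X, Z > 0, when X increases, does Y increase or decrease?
Y increases

Taking the partial derivative:
∂Y/∂X = 11

∂Y/∂X = 11 > 0 (assuming positive values)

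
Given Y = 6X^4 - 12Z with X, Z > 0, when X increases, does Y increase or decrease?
Y increases

Taking the partial derivative:
∂Y/∂X = 24X^3

∂Y/∂X = 24X^3 > 0 (assuming positive values)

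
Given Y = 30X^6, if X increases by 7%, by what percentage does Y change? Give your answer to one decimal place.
50.1%

For Y = 30X^6:
If X → X(1 + 0.07)
Then Y → Y · (1 + 0.07)^6
     ≈ Y · 1.5007

Percentage change = ((1 + 0.07)^6 − 1) × 100% ≈ 50.1%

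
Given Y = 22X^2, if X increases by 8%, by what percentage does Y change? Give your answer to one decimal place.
16.6%

For Y = 22X^2:
If X → X(1 + 0.08)
Then Y → Y · (1 + 0.08)^2
     = Y · 1.1664

Percentage change = ((1 + 0.08)^2 − 1) × 100% ≈ 16.6%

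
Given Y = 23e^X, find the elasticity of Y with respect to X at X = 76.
Elasticity = 76

Elasticity = (dY/dX) · (X/Y)

dY/dX = 23·e^X
At X = 76: dY/dX = 23·e^76, Y = 23·e^76

Elasticity = (23·e^76) · (76 / (23·e^76)) = 76

Interpretation: for a small percentage change in X, the percentage change in Y is approximately 76.00 times as large.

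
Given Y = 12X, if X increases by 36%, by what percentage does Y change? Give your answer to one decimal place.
36.0%

For Y = 12X:
If X → X(1 + 0.36)
Then Y → Y · (1 + 0.36)^1
     = Y · 1.3600

Percentage change = ((1 + 0.36)^1 − 1) × 100% = 36.0%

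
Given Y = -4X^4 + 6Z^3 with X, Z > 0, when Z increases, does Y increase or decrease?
Y increases

Taking the partial derivative:
∂Y/∂Z = 18Z^2

∂Y/∂Z = 18Z^2 > 0 (assuming positive values)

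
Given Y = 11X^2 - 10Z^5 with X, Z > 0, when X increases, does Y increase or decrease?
Y increases

Taking the partial derivative:
∂Y/∂X = 22X

∂Y/∂X = 22X > 0 (assuming positive values)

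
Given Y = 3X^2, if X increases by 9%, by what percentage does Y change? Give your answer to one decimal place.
18.8%

For Y = 3X^2:
If X → X(1 + 0.09)
Then Y → Y · (1 + 0.09)^2
     = Y · 1.1881

Percentage change = ((1 + 0.09)^2 − 1) × 100% ≈ 18.8%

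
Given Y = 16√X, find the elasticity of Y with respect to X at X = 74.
Elasticity = 1/2

Elasticity = (dY/dX) · (X/Y)

dY/dX = 8/√X
At X = 74: dY/dX = 4·√74/37, Y = 16·√74

Elasticity = (4·√74/37) · (74 / (16·√74)) = 1/2

Interpretation: for a small percentage change in X, the percentage change in Y is approximately 0.50 times as large.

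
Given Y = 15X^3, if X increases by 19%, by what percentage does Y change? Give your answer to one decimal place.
68.5%

For Y = 15X^3:
If X → X(1 + 0.19)
Then Y → Y · (1 + 0.19)^3
     ≈ Y · 1.6852

Percentage change = ((1 + 0.19)^3 − 1) × 100% ≈ 68.5%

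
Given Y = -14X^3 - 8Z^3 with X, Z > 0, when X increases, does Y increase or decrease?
Y decreases

Taking the partial derivative:
∂Y/∂X = -42X^2

∂Y/∂X = -42X^2 < 0 (assuming positive values)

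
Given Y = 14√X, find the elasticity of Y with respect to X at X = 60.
Elasticity = 1/2

Elasticity = (dY/dX) · (X/Y)

dY/dX = 7/√X
At X = 60: dY/dX = 7·√15/30, Y = 28·√15

Elasticity = (7·√15/30) · (60 / (28·√15)) = 1/2

Interpretation: for a small percentage change in X, the percentage change in Y is approximately 0.50 times as large.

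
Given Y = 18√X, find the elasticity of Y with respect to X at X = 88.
Elasticity = 1/2

Elasticity = (dY/dX) · (X/Y)

dY/dX = 9/√X
At X = 88: dY/dX = 9·√22/44, Y = 36·√22

Elasticity = (9·√22/44) · (88 / (36·√22)) = 1/2

Interpretation: for a small percentage change in X, the percentage change in Y is approximately 0.50 times as large.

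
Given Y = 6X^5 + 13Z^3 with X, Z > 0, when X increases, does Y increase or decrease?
Y increases

Taking the partial derivative:
∂Y/∂X = 30X^4

∂Y/∂X = 30X^4 > 0 (assuming positive values)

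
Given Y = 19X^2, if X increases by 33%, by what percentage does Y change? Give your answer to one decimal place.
76.9%

For Y = 19X^2:
If X → X(1 + 0.33)
Then Y → Y · (1 + 0.33)^2
     = Y · 1.7689

Percentage change = ((1 + 0.33)^2 − 1) × 100% ≈ 76.9%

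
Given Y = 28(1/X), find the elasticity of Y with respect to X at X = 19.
Elasticity = -1

Elasticity = (dY/dX) · (X/Y)

dY/dX = -28/X²
At X = 19: dY/dX = -28/361, Y = 28/19

Elasticity = (-28/361) · (19 / (28/19)) = -1

Interpretation: for a small percentage change in X, the percentage change in Y is approximately -1.00 times as large.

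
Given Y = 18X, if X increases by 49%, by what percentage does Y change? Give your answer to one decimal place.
49.0%

For Y = 18X:
If X → X(1 + 0.49)
Then Y → Y · (1 + 0.49)^1
     = Y · 1.4900

Percentage change = ((1 + 0.49)^1 − 1) × 100% = 49.0%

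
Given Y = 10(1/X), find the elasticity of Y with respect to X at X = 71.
Elasticity = -1

Elasticity = (dY/dX) · (X/Y)

dY/dX = -10/X²
At X = 71: dY/dX = -10/5041, Y = 10/71

Elasticity = (-10/5041) · (71 / (10/71)) = -1

Interpretation: for a small percentage change in X, the percentage change in Y is approximately -1.00 times as large.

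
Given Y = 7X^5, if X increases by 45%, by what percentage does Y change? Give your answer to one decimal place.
541.0%

For Y = 7X^5:
If X → X(1 + 0.45)
Then Y → Y · (1 + 0.45)^5
     ≈ Y · 6.4097

Percentage change = ((1 + 0.45)^5 − 1) × 100% ≈ 541.0%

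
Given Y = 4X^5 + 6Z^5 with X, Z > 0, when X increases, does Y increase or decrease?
Y increases

Taking the partial derivative:
∂Y/∂X = 20X^4

∂Y/∂X = 20X^4 > 0 (assuming positive values)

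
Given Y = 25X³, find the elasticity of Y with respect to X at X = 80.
Elasticity = 3

Elasticity = (dY/dX) · (X/Y)

dY/dX = 75·X²
At X = 80: dY/dX = 480000, Y = 12800000

Elasticity = 480000 · (80 / 12800000) = 3

Interpretation: for a small percentage change in X, the percentage change in Y is approximately 3.00 times as large.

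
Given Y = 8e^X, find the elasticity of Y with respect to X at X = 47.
Elasticity = 47

Elasticity = (dY/dX) · (X/Y)

dY/dX = 8·e^X
At X = 47: dY/dX = 8·e^47, Y = 8·e^47

Elasticity = (8·e^47) · (47 / (8·e^47)) = 47

Interpretation: for a small percentage change in X, the percentage change in Y is approximately 47.00 times as large.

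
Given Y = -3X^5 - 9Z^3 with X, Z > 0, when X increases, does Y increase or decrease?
Y decreases

Taking the partial derivative:
∂Y/∂X = -15X^4

∂Y/∂X = -15X^4 < 0 (assuming positive values)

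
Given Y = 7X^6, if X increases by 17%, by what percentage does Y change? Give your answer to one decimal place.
156.5%

For Y = 7X^6:
If X → X(1 + 0.17)
Then Y → Y · (1 + 0.17)^6
     ≈ Y · 2.5652

Percentage change = ((1 + 0.17)^6 − 1) × 100% ≈ 156.5%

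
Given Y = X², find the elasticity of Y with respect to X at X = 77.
Elasticity = 2

Elasticity = (dY/dX) · (X/Y)

dY/dX = 2·X
At X = 77: dY/dX = 154, Y = 5929

Elasticity = 154 · (77 / 5929) = 2

Interpretation: for a small percentage change in X, the percentage change in Y is approximately 2.00 times as large.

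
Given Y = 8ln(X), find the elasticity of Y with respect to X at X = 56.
Elasticity = 1/ln(56) ≈ 0.2484

Elasticity = (dY/dX) · (X/Y)

dY/dX = 8/X
At X = 56: dY/dX = 1/7, Y = 8·ln(56)

Elasticity = (1/7) · (56 / (8·ln(56))) = 1/ln(56) ≈ 0.2484

Interpretation: for a small percentage change in X, the percentage change in Y is approximately 0.25 times as large.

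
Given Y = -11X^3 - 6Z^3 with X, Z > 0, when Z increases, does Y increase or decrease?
Y decreases

Taking the partial derivative:
∂Y/∂Z = -18Z^2

∂Y/∂Z = -18Z^2 < 0 (assuming positive values)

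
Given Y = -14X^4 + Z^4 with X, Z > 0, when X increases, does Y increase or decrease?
Y decreases

Taking the partial derivative:
∂Y/∂X = -56X^3

∂Y/∂X = -56X^3 < 0 (assuming positive values)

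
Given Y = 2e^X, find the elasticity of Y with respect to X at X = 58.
Elasticity = 58

Elasticity = (dY/dX) · (X/Y)

dY/dX = 2·e^X
At X = 58: dY/dX = 2·e^58, Y = 2·e^58

Elasticity = (2·e^58) · (58 / (2·e^58)) = 58

Interpretation: for a small percentage change in X, the percentage change in Y is approximately 58.00 times as large.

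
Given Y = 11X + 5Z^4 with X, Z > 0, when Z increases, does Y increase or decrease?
Y increases

Taking the partial derivative:
∂Y/∂Z = 20Z^3

∂Y/∂Z = 20Z^3 > 0 (assuming positive values)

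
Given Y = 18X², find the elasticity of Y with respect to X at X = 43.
Elasticity = 2

Elasticity = (dY/dX) · (X/Y)

dY/dX = 36·X
At X = 43: dY/dX = 1548, Y = 33282

Elasticity = 1548 · (43 / 33282) = 2

Interpretation: for a small percentage change in X, the percentage change in Y is approximately 2.00 times as large.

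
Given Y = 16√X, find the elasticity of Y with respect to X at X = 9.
Elasticity = 1/2

Elasticity = (dY/dX) · (X/Y)

dY/dX = 8/√X
At X = 9: dY/dX = 8/3, Y = 48

Elasticity = (8/3) · (9 / 48) = 1/2

Interpretation: for a small percentage change in X, the percentage change in Y is approximately 0.50 times as large.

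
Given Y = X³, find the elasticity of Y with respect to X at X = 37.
Elasticity = 3

Elasticity = (dY/dX) · (X/Y)

dY/dX = 3·X²
At X = 37: dY/dX = 4107, Y = 50653

Elasticity = 4107 · (37 / 50653) = 3

Interpretation: for a small percentage change in X, the percentage change in Y is approximately 3.00 times as large.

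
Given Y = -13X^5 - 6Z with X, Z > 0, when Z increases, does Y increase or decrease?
Y decreases

Taking the partial derivative:
∂Y/∂Z = -6

∂Y/∂Z = -6 < 0 (assuming positive values)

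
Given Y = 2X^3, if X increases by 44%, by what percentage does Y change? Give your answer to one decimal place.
198.6%

For Y = 2X^3:
If X → X(1 + 0.44)
Then Y → Y · (1 + 0.44)^3
     ≈ Y · 2.9860

Percentage change = ((1 + 0.44)^3 − 1) × 100% ≈ 198.6%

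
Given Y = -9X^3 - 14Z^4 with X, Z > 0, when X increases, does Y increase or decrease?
Y decreases

Taking the partial derivative:
∂Y/∂X = -27X^2

∂Y/∂X = -27X^2 < 0 (assuming positive values)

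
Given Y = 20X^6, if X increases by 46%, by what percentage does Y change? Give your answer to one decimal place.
868.5%

For Y = 20X^6:
If X → X(1 + 0.46)
Then Y → Y · (1 + 0.46)^6
     ≈ Y · 9.6854

Percentage change = ((1 + 0.46)^6 − 1) × 100% ≈ 868.5%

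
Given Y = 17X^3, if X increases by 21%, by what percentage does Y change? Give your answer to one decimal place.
77.2%

For Y = 17X^3:
If X → X(1 + 0.21)
Then Y → Y · (1 + 0.21)^3
     ≈ Y · 1.7716

Percentage change = ((1 + 0.21)^3 − 1) × 100% ≈ 77.2%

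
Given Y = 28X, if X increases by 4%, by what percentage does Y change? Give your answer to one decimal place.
4.0%

For Y = 28X:
If X → X(1 + 0.04)
Then Y → Y · (1 + 0.04)^1
     = Y · 1.0400

Percentage change = ((1 + 0.04)^1 − 1) × 100% = 4.0%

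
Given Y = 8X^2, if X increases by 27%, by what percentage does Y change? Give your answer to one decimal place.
61.3%

For Y = 8X^2:
If X → X(1 + 0.27)
Then Y → Y · (1 + 0.27)^2
     = Y · 1.6129

Percentage change = ((1 + 0.27)^2 − 1) × 100% ≈ 61.3%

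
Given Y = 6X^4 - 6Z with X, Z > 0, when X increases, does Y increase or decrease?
Y increases

Taking the partial derivative:
∂Y/∂X = 24X^3

∂Y/∂X = 24X^3 > 0 (assuming positive values)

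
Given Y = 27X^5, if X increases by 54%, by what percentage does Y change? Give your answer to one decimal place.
766.2%

For Y = 27X^5:
If X → X(1 + 0.54)
Then Y → Y · (1 + 0.54)^5
     ≈ Y · 8.6617

Percentage change = ((1 + 0.54)^5 − 1) × 100% ≈ 766.2%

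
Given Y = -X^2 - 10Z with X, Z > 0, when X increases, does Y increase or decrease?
Y decreases

Taking the partial derivative:
∂Y/∂X = -2X

∂Y/∂X = -2X < 0 (assuming positive values)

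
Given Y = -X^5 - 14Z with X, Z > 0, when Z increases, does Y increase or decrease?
Y decreases

Taking the partial derivative:
∂Y/∂Z = -14

∂Y/∂Z = -14 < 0 (assuming positive values)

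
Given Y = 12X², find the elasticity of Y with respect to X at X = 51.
Elasticity = 2

Elasticity = (dY/dX) · (X/Y)

dY/dX = 24·X
At X = 51: dY/dX = 1224, Y = 31212

Elasticity = 1224 · (51 / 31212) = 2

Interpretation: for a small percentage change in X, the percentage change in Y is approximately 2.00 times as large.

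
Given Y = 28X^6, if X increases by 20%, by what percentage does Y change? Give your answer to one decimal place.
198.6%

For Y = 28X^6:
If X → X(1 + 0.2)
Then Y → Y · (1 + 0.2)^6
     ≈ Y · 2.9860

Percentage change = ((1 + 0.2)^6 − 1) × 100% ≈ 198.6%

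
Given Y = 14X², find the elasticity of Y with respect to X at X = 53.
Elasticity = 2

Elasticity = (dY/dX) · (X/Y)

dY/dX = 28·X
At X = 53: dY/dX = 1484, Y = 39326

Elasticity = 1484 · (53 / 39326) = 2

Interpretation: for a small percentage change in X, the percentage change in Y is approximately 2.00 times as large.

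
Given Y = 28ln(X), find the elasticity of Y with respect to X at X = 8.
Elasticity = 1/ln(8) ≈ 0.4809

Elasticity = (dY/dX) · (X/Y)

dY/dX = 28/X
At X = 8: dY/dX = 7/2, Y = 28·ln(8)

Elasticity = (7/2) · (8 / (28·ln(8))) = 1/ln(8) ≈ 0.4809

Interpretation: for a small percentage change in X, the percentage change in Y is approximately 0.48 times as large.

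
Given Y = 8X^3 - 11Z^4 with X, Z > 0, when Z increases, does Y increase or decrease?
Y decreases

Taking the partial derivative:
∂Y/∂Z = -44Z^3

∂Y/∂Z = -44Z^3 < 0 (assuming positive values)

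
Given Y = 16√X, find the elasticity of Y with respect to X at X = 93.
Elasticity = 1/2

Elasticity = (dY/dX) · (X/Y)

dY/dX = 8/√X
At X = 93: dY/dX = 8·√93/93, Y = 16·√93

Elasticity = (8·√93/93) · (93 / (16·√93)) = 1/2

Interpretation: for a small percentage change in X, the percentage change in Y is approximately 0.50 times as large.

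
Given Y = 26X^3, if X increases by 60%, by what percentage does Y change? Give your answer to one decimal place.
309.6%

For Y = 26X^3:
If X → X(1 + 0.6)
Then Y → Y · (1 + 0.6)^3
     = Y · 4.0960

Percentage change = ((1 + 0.6)^3 − 1) × 100% = 309.6%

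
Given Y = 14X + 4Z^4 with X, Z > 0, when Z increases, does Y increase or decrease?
Y increases

Taking the partial derivative:
∂Y/∂Z = 16Z^3

∂Y/∂Z = 16Z^3 > 0 (assuming positive values)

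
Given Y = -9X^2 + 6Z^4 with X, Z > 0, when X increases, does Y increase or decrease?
Y decreases

Taking the partial derivative:
∂Y/∂X = -18X

∂Y/∂X = -18X < 0 (assuming positive values)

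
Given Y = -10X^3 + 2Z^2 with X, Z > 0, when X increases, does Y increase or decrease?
Y decreases

Taking the partial derivative:
∂Y/∂X = -30X^2

∂Y/∂X = -30X^2 < 0 (assuming positive values)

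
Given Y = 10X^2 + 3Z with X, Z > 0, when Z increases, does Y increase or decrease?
Y increases

Taking the partial derivative:
∂Y/∂Z = 3

∂Y/∂Z = 3 > 0 (assuming positive values)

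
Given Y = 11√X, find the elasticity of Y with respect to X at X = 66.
Elasticity = 1/2

Elasticity = (dY/dX) · (X/Y)

dY/dX = 11/(2·√X)
At X = 66: dY/dX = √66/12, Y = 11·√66

Elasticity = (√66/12) · (66 / (11·√66)) = 1/2

Interpretation: for a small percentage change in X, the percentage change in Y is approximately 0.50 times as large.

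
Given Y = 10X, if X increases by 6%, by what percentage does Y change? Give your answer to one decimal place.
6.0%

For Y = 10X:
If X → X(1 + 0.06)
Then Y → Y · (1 + 0.06)^1
     = Y · 1.0600

Percentage change = ((1 + 0.06)^1 − 1) × 100% = 6.0%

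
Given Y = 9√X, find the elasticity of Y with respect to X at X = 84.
Elasticity = 1/2

Elasticity = (dY/dX) · (X/Y)

dY/dX = 9/(2·√X)
At X = 84: dY/dX = 3·√21/28, Y = 18·√21

Elasticity = (3·√21/28) · (84 / (18·√21)) = 1/2

Interpretation: for a small percentage change in X, the percentage change in Y is approximately 0.50 times as large.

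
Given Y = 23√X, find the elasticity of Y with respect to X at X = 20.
Elasticity = 1/2

Elasticity = (dY/dX) · (X/Y)

dY/dX = 23/(2·√X)
At X = 20: dY/dX = 23·√5/20, Y = 46·√5

Elasticity = (23·√5/20) · (20 / (46·√5)) = 1/2

Interpretation: for a small percentage change in X, the percentage change in Y is approximately 0.50 times as large.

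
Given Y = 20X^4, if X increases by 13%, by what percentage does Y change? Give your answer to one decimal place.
63.0%

For Y = 20X^4:
If X → X(1 + 0.13)
Then Y → Y · (1 + 0.13)^4
     ≈ Y · 1.6305

Percentage change = ((1 + 0.13)^4 − 1) × 100% ≈ 63.0%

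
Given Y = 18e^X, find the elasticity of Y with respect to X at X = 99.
Elasticity = 99

Elasticity = (dY/dX) · (X/Y)

dY/dX = 18·e^X
At X = 99: dY/dX = 18·e^99, Y = 18·e^99

Elasticity = (18·e^99) · (99 / (18·e^99)) = 99

Interpretation: for a small percentage change in X, the percentage change in Y is approximately 99.00 times as large.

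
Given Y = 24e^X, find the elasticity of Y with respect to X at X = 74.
Elasticity = 74

Elasticity = (dY/dX) · (X/Y)

dY/dX = 24·e^X
At X = 74: dY/dX = 24·e^74, Y = 24·e^74

Elasticity = (24·e^74) · (74 / (24·e^74)) = 74

Interpretation: for a small percentage change in X, the percentage change in Y is approximately 74.00 times as large.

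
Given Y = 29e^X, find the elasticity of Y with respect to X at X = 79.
Elasticity = 79

Elasticity = (dY/dX) · (X/Y)

dY/dX = 29·e^X
At X = 79: dY/dX = 29·e^79, Y = 29·e^79

Elasticity = (29·e^79) · (79 / (29·e^79)) = 79

Interpretation: for a small percentage change in X, the percentage change in Y is approximately 79.00 times as large.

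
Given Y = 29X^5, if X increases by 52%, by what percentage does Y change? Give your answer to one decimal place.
711.4%

For Y = 29X^5:
If X → X(1 + 0.52)
Then Y → Y · (1 + 0.52)^5
     ≈ Y · 8.1137

Percentage change = ((1 + 0.52)^5 − 1) × 100% ≈ 711.4%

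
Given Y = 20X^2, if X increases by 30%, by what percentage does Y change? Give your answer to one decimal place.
69.0%

For Y = 20X^2:
If X → X(1 + 0.3)
Then Y → Y · (1 + 0.3)^2
     = Y · 1.6900

Percentage change = ((1 + 0.3)^2 − 1) × 100% = 69.0%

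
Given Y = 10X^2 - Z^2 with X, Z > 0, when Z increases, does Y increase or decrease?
Y decreases

Taking the partial derivative:
∂Y/∂Z = -2Z

∂Y/∂Z = -2Z < 0 (assuming positive values)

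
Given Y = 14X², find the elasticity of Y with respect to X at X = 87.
Elasticity = 2

Elasticity = (dY/dX) · (X/Y)

dY/dX = 28·X
At X = 87: dY/dX = 2436, Y = 105966

Elasticity = 2436 · (87 / 105966) = 2

Interpretation: for a small percentage change in X, the percentage change in Y is approximately 2.00 times as large.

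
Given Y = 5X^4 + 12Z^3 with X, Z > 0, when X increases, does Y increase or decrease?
Y increases

Taking the partial derivative:
∂Y/∂X = 20X^3

∂Y/∂X = 20X^3 > 0 (assuming positive values)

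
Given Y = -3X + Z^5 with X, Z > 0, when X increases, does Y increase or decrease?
Y decreases

Taking the partial derivative:
∂Y/∂X = -3

∂Y/∂X = -3 < 0 (assuming positive values)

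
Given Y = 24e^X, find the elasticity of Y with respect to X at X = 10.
Elasticity = 10

Elasticity = (dY/dX) · (X/Y)

dY/dX = 24·e^X
At X = 10: dY/dX = 24·e^10, Y = 24·e^10

Elasticity = (24·e^10) · (10 / (24·e^10)) = 10

Interpretation: for a small percentage change in X, the percentage change in Y is approximately 10.00 times as large.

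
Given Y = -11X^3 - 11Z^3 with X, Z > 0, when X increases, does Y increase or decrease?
Y decreases

Taking the partial derivative:
∂Y/∂X = -33X^2

∂Y/∂X = -33X^2 < 0 (assuming positive values)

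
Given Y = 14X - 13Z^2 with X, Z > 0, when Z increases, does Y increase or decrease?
Y decreases

Taking the partial derivative:
∂Y/∂Z = -26Z

∂Y/∂Z = -26Z < 0 (assuming positive values)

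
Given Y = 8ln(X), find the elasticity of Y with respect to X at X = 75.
Elasticity = 1/ln(75) ≈ 0.2316

Elasticity = (dY/dX) · (X/Y)

dY/dX = 8/X
At X = 75: dY/dX = 8/75, Y = 8·ln(75)

Elasticity = (8/75) · (75 / (8·ln(75))) = 1/ln(75) ≈ 0.2316

Interpretation: for a small percentage change in X, the percentage change in Y is approximately 0.23 times as large.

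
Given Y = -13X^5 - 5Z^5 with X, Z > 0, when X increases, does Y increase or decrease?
Y decreases

Taking the partial derivative:
∂Y/∂X = -65X^4

∂Y/∂X = -65X^4 < 0 (assuming positive values)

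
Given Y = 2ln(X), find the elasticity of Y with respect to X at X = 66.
Elasticity = 1/ln(66) ≈ 0.2387

Elasticity = (dY/dX) · (X/Y)

dY/dX = 2/X
At X = 66: dY/dX = 1/33, Y = 2·ln(66)

Elasticity = (1/33) · (66 / (2·ln(66))) = 1/ln(66) ≈ 0.2387

Interpretation: for a small percentage change in X, the percentage change in Y is approximately 0.24 times as large.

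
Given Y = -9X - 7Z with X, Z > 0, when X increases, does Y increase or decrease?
Y decreases

Taking the partial derivative:
∂Y/∂X = -9

∂Y/∂X = -9 < 0 (assuming positive values)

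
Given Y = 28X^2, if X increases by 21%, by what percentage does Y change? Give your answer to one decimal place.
46.4%

For Y = 28X^2:
If X → X(1 + 0.21)
Then Y → Y · (1 + 0.21)^2
     = Y · 1.4641

Percentage change = ((1 + 0.21)^2 − 1) × 100% ≈ 46.4%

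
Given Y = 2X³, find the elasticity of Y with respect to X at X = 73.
Elasticity = 3

Elasticity = (dY/dX) · (X/Y)

dY/dX = 6·X²
At X = 73: dY/dX = 31974, Y = 778034

Elasticity = 31974 · (73 / 778034) = 3

Interpretation: for a small percentage change in X, the percentage change in Y is approximately 3.00 times as large.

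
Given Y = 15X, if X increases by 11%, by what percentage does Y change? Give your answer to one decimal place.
11.0%

For Y = 15X:
If X → X(1 + 0.11)
Then Y → Y · (1 + 0.11)^1
     = Y · 1.1100

Percentage change = ((1 + 0.11)^1 − 1) × 100% = 11.0%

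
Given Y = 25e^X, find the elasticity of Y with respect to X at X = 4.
Elasticity = 4

Elasticity = (dY/dX) · (X/Y)

dY/dX = 25·e^X
At X = 4: dY/dX = 25·e^4, Y = 25·e^4

Elasticity = (25·e^4) · (4 / (25·e^4)) = 4

Interpretation: for a small percentage change in X, the percentage change in Y is approximately 4.00 times as large.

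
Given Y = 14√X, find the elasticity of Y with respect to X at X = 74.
Elasticity = 1/2

Elasticity = (dY/dX) · (X/Y)

dY/dX = 7/√X
At X = 74: dY/dX = 7·√74/74, Y = 14·√74

Elasticity = (7·√74/74) · (74 / (14·√74)) = 1/2

Interpretation: for a small percentage change in X, the percentage change in Y is approximately 0.50 times as large.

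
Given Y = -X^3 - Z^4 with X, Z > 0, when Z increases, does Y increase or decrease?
Y decreases

Taking the partial derivative:
∂Y/∂Z = -4Z^3

∂Y/∂Z = -4Z^3 < 0 (assuming positive values)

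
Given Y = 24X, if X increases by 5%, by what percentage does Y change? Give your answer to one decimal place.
5.0%

For Y = 24X:
If X → X(1 + 0.05)
Then Y → Y · (1 + 0.05)^1
     = Y · 1.0500

Percentage change = ((1 + 0.05)^1 − 1) × 100% = 5.0%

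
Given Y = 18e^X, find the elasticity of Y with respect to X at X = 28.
Elasticity = 28

Elasticity = (dY/dX) · (X/Y)

dY/dX = 18·e^X
At X = 28: dY/dX = 18·e^28, Y = 18·e^28

Elasticity = (18·e^28) · (28 / (18·e^28)) = 28

Interpretation: for a small percentage change in X, the percentage change in Y is approximately 28.00 times as large.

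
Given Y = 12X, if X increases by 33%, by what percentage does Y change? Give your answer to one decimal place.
33.0%

For Y = 12X:
If X → X(1 + 0.33)
Then Y → Y · (1 + 0.33)^1
     = Y · 1.3300

Percentage change = ((1 + 0.33)^1 − 1) × 100% = 33.0%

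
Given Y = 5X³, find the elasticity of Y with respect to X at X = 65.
Elasticity = 3

Elasticity = (dY/dX) · (X/Y)

dY/dX = 15·X²
At X = 65: dY/dX = 63375, Y = 1373125

Elasticity = 63375 · (65 / 1373125) = 3

Interpretation: for a small percentage change in X, the percentage change in Y is approximately 3.00 times as large.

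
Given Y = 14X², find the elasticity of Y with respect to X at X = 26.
Elasticity = 2

Elasticity = (dY/dX) · (X/Y)

dY/dX = 28·X
At X = 26: dY/dX = 728, Y = 9464

Elasticity = 728 · (26 / 9464) = 2

Interpretation: for a small percentage change in X, the percentage change in Y is approximately 2.00 times as large.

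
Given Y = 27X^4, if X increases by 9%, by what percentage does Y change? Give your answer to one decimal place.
41.2%

For Y = 27X^4:
If X → X(1 + 0.09)
Then Y → Y · (1 + 0.09)^4
     ≈ Y · 1.4116

Percentage change = ((1 + 0.09)^4 − 1) × 100% ≈ 41.2%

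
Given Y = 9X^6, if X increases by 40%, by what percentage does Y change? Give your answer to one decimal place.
653.0%

For Y = 9X^6:
If X → X(1 + 0.4)
Then Y → Y · (1 + 0.4)^6
     ≈ Y · 7.5295

Percentage change = ((1 + 0.4)^6 − 1) × 100% ≈ 653.0%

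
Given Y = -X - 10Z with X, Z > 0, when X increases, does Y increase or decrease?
Y decreases

Taking the partial derivative:
∂Y/∂X = -1

∂Y/∂X = -1 < 0 (assuming positive values)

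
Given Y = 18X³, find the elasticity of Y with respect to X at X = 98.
Elasticity = 3

Elasticity = (dY/dX) · (X/Y)

dY/dX = 54·X²
At X = 98: dY/dX = 518616, Y = 16941456

Elasticity = 518616 · (98 / 16941456) = 3

Interpretation: for a small percentage change in X, the percentage change in Y is approximately 3.00 times as large.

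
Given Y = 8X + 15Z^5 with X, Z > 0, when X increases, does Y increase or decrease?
Y increases

Taking the partial derivative:
∂Y/∂X = 8

∂Y/∂X = 8 > 0 (assuming positive values)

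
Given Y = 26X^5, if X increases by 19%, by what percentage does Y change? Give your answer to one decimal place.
138.6%

For Y = 26X^5:
If X → X(1 + 0.19)
Then Y → Y · (1 + 0.19)^5
     ≈ Y · 2.3864

Percentage change = ((1 + 0.19)^5 − 1) × 100% ≈ 138.6%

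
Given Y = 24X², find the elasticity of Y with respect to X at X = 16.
Elasticity = 2

Elasticity = (dY/dX) · (X/Y)

dY/dX = 48·X
At X = 16: dY/dX = 768, Y = 6144

Elasticity = 768 · (16 / 6144) = 2

Interpretation: for a small percentage change in X, the percentage change in Y is approximately 2.00 times as large.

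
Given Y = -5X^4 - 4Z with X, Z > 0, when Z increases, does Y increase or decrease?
Y decreases

Taking the partial derivative:
∂Y/∂Z = -4

∂Y/∂Z = -4 < 0 (assuming positive values)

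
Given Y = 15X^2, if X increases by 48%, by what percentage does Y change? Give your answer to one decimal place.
119.0%

For Y = 15X^2:
If X → X(1 + 0.48)
Then Y → Y · (1 + 0.48)^2
     = Y · 2.1904

Percentage change = ((1 + 0.48)^2 − 1) × 100% ≈ 119.0%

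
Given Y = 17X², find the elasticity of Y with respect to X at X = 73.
Elasticity = 2

Elasticity = (dY/dX) · (X/Y)

dY/dX = 34·X
At X = 73: dY/dX = 2482, Y = 90593

Elasticity = 2482 · (73 / 90593) = 2

Interpretation: for a small percentage change in X, the percentage change in Y is approximately 2.00 times as large.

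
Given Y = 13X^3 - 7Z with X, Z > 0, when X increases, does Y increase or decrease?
Y increases

Taking the partial derivative:
∂Y/∂X = 39X^2

∂Y/∂X = 39X^2 > 0 (assuming positive values)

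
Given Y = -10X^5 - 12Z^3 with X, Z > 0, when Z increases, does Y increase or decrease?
Y decreases

Taking the partial derivative:
∂Y/∂Z = -36Z^2

∂Y/∂Z = -36Z^2 < 0 (assuming positive values)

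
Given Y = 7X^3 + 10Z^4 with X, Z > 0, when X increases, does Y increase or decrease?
Y increases

Taking the partial derivative:
∂Y/∂X = 21X^2

∂Y/∂X = 21X^2 > 0 (assuming positive values)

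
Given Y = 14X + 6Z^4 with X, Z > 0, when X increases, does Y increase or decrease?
Y increases

Taking the partial derivative:
∂Y/∂X = 14

∂Y/∂X = 14 > 0 (assuming positive values)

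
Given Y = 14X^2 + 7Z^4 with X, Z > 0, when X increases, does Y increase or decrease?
Y increases

Taking the partial derivative:
∂Y/∂X = 28X

∂Y/∂X = 28X > 0 (assuming positive values)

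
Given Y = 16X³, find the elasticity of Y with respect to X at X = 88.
Elasticity = 3

Elasticity = (dY/dX) · (X/Y)

dY/dX = 48·X²
At X = 88: dY/dX = 371712, Y = 10903552

Elasticity = 371712 · (88 / 10903552) = 3

Interpretation: for a small percentage change in X, the percentage change in Y is approximately 3.00 times as large.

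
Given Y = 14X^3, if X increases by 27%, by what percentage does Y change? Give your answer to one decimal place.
104.8%

For Y = 14X^3:
If X → X(1 + 0.27)
Then Y → Y · (1 + 0.27)^3
     ≈ Y · 2.0484

Percentage change = ((1 + 0.27)^3 − 1) × 100% ≈ 104.8%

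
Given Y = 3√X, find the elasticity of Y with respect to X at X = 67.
Elasticity = 1/2

Elasticity = (dY/dX) · (X/Y)

dY/dX = 3/(2·√X)
At X = 67: dY/dX = 3·√67/134, Y = 3·√67

Elasticity = (3·√67/134) · (67 / (3·√67)) = 1/2

Interpretation: for a small percentage change in X, the percentage change in Y is approximately 0.50 times as large.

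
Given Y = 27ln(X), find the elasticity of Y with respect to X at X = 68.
Elasticity = 1/ln(68) ≈ 0.2370

Elasticity = (dY/dX) · (X/Y)

dY/dX = 27/X
At X = 68: dY/dX = 27/68, Y = 27·ln(68)

Elasticity = (27/68) · (68 / (27·ln(68))) = 1/ln(68) ≈ 0.2370

Interpretation: for a small percentage change in X, the percentage change in Y is approximately 0.24 times as large.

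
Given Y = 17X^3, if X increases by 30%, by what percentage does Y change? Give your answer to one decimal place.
119.7%

For Y = 17X^3:
If X → X(1 + 0.3)
Then Y → Y · (1 + 0.3)^3
     = Y · 2.1970

Percentage change = ((1 + 0.3)^3 − 1) × 100% = 119.7%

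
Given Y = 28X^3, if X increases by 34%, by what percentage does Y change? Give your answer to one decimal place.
140.6%

For Y = 28X^3:
If X → X(1 + 0.34)
Then Y → Y · (1 + 0.34)^3
     ≈ Y · 2.4061

Percentage change = ((1 + 0.34)^3 − 1) × 100% ≈ 140.6%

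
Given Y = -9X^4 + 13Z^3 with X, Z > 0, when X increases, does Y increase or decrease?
Y decreases

Taking the partial derivative:
∂Y/∂X = -36X^3

∂Y/∂X = -36X^3 < 0 (assuming positive values)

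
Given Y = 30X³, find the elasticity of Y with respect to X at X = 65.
Elasticity = 3

Elasticity = (dY/dX) · (X/Y)

dY/dX = 90·X²
At X = 65: dY/dX = 380250, Y = 8238750

Elasticity = 380250 · (65 / 8238750) = 3

Interpretation: for a small percentage change in X, the percentage change in Y is approximately 3.00 times as large.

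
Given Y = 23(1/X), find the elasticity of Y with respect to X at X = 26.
Elasticity = -1

Elasticity = (dY/dX) · (X/Y)

dY/dX = -23/X²
At X = 26: dY/dX = -23/676, Y = 23/26

Elasticity = (-23/676) · (26 / (23/26)) = -1

Interpretation: for a small percentage change in X, the percentage change in Y is approximately -1.00 times as large.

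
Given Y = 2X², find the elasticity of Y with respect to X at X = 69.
Elasticity = 2

Elasticity = (dY/dX) · (X/Y)

dY/dX = 4·X
At X = 69: dY/dX = 276, Y = 9522

Elasticity = 276 · (69 / 9522) = 2

Interpretation: for a small percentage change in X, the percentage change in Y is approximately 2.00 times as large.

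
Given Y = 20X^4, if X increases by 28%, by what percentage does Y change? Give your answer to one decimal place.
168.4%

For Y = 20X^4:
If X → X(1 + 0.28)
Then Y → Y · (1 + 0.28)^4
     ≈ Y · 2.6844

Percentage change = ((1 + 0.28)^4 − 1) × 100% ≈ 168.4%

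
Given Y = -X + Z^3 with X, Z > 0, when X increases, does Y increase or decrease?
Y decreases

Taking the partial derivative:
∂Y/∂X = -1

∂Y/∂X = -1 < 0 (assuming positive values)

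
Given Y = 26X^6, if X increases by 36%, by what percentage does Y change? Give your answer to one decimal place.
532.8%

For Y = 26X^6:
If X → X(1 + 0.36)
Then Y → Y · (1 + 0.36)^6
     ≈ Y · 6.3275

Percentage change = ((1 + 0.36)^6 − 1) × 100% ≈ 532.8%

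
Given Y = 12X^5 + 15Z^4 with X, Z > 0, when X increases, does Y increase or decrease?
Y increases

Taking the partial derivative:
∂Y/∂X = 60X^4

∂Y/∂X = 60X^4 > 0 (assuming positive values)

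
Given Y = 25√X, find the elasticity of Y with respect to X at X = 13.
Elasticity = 1/2

Elasticity = (dY/dX) · (X/Y)

dY/dX = 25/(2·√X)
At X = 13: dY/dX = 25·√13/26, Y = 25·√13

Elasticity = (25·√13/26) · (13 / (25·√13)) = 1/2

Interpretation: for a small percentage change in X, the percentage change in Y is approximately 0.50 times as large.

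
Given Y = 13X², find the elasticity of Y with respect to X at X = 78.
Elasticity = 2

Elasticity = (dY/dX) · (X/Y)

dY/dX = 26·X
At X = 78: dY/dX = 2028, Y = 79092

Elasticity = 2028 · (78 / 79092) = 2

Interpretation: for a small percentage change in X, the percentage change in Y is approximately 2.00 times as large.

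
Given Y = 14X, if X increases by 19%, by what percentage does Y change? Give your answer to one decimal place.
19.0%

For Y = 14X:
If X → X(1 + 0.19)
Then Y → Y · (1 + 0.19)^1
     = Y · 1.1900

Percentage change = ((1 + 0.19)^1 − 1) × 100% = 19.0%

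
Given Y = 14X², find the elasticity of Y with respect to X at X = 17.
Elasticity = 2

Elasticity = (dY/dX) · (X/Y)

dY/dX = 28·X
At X = 17: dY/dX = 476, Y = 4046

Elasticity = 476 · (17 / 4046) = 2

Interpretation: for a small percentage change in X, the percentage change in Y is approximately 2.00 times as large.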